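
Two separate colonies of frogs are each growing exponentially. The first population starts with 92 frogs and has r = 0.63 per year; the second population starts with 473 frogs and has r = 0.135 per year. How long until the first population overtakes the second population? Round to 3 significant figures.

Set 92·e^(0.63t) = 473·e^(0.135t).
e^((0.63 − 0.135)t) = 473/92 → e^(0.495·t) = 5.1413.
0.495·t = ln(5.1413) = 1.6373, so t = 1.6373/0.495 = 3.3077.

3.31 years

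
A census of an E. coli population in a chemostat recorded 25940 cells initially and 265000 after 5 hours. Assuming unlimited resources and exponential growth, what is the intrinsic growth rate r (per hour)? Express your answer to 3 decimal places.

From N(t) = N₀·e^(rt): e^(r·5) = 265000/25940 = 10.216.
r·5 = ln(10.216) = 2.3239, so r = 2.3239/5 = 0.46479.

0.465 per hour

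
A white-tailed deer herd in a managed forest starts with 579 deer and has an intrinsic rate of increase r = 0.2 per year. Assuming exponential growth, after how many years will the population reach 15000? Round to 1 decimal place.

Set N₀·e^(rt) = 15000: e^(0.2·t) = 15000/579 = 25.907.
0.2·t = ln(25.907) = 3.2545, so t = 3.2545/0.2 = 16.273.

16.3 years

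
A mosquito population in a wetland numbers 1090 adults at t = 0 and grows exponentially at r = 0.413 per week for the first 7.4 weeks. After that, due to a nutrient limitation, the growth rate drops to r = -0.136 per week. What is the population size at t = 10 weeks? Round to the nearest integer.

Phase 1: N(7.4) = 1090·e^(0.413×7.4) = 1090·e^3.056 = 23158.9.
Phase 2 runs for 10 − 7.4 = 2.6 weeks at r = -0.136.
N(10) = 23158.9·e^(-0.136×2.6) = 23158.9·e^-0.3536 = 16261.1.

16261 adults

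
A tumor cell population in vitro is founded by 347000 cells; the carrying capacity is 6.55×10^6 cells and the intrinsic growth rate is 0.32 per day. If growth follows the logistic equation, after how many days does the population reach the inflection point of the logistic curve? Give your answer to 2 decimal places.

9.01 days

Logistic growth is fastest at N = K/2 = 3.275×10^6.
A = (K − N₀)/N₀ = 17.876. Set K/(1 + A·e^(−rt)) = K/2 → A·e^(−rt) = 1.
e^(−0.32t) = 1/17.876 = 0.0559407, so t = ln(17.876)/0.32 = 2.8835/0.32 = 9.0108.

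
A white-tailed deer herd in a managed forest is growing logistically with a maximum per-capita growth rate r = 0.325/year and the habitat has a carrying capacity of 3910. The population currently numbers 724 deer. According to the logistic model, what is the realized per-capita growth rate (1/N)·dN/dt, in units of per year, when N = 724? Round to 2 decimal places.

(1/N)·dN/dt = r(1 − N/K) = 0.325 × (1 − 724/3910).
= 0.325 × 0.81483 = 0.26482.

0.26 per year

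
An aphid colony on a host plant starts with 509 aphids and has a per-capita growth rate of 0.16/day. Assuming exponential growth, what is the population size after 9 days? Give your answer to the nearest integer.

2148 aphids

N(t) = N₀·e^(rt) = 509 × e^(0.16×9) = 509 × e^1.44.
e^1.44 ≈ 4.2207, so N ≈ 509 × 4.2207 = 2148.33.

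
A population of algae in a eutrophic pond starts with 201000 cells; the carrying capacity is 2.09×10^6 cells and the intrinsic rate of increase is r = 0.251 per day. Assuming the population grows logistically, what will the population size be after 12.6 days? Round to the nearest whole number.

1495333 cells

A = (K − N₀)/N₀ = (2.09×10^6 − 201000)/201000 = 9.398.
N(t) = K/(1 + A·e^(−rt)) = 2.09×10^6/(1 + 9.398×e^(−0.251×12.6)).
e^(−3.163) = 0.042316; denominator = 1 + 9.398×0.042316 = 1.3977.
N = 2.09×10^6/1.3977 = 1.495333×10^6.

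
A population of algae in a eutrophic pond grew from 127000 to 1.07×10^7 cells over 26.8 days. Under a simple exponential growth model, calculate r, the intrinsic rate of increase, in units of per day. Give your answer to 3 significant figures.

From N(t) = N₀·e^(rt): e^(r·26.8) = 1.07×10^7/127000 = 84.252.
r·26.8 = ln(84.252) = 4.4338, so r = 4.4338/26.8 = 0.16544.

0.165 per day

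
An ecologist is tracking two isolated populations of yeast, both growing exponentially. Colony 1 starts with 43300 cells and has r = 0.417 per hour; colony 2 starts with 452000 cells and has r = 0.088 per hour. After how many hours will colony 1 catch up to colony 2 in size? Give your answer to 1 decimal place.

Set 43300·e^(0.417t) = 452000·e^(0.088t).
e^((0.417 − 0.088)t) = 452000/43300 → e^(0.329·t) = 10.439.
0.329·t = ln(10.439) = 2.3455, so t = 2.3455/0.329 = 7.1293.

7.1 hours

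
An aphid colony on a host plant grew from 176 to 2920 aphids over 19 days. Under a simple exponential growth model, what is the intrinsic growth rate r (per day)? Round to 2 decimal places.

From N(t) = N₀·e^(rt): e^(r·19) = 2920/176 = 16.591.
r·19 = ln(16.591) = 2.8089, so r = 2.8089/19 = 0.14783.

0.15 per day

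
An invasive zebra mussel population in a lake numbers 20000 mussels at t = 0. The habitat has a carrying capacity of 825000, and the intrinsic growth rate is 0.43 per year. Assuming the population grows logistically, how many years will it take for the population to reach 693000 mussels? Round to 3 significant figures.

12.4 years

A = (K − N₀)/N₀ = (825000 − 20000)/20000 = 40.25.
Solve 825000/(1 + 40.25·e^(−0.43t)) = 693000: 1 + 40.25·e^(−0.43t) = 1.1905, so e^(−0.43t) = 0.00473233.
−0.43·t = ln(0.00473233) = -5.3533, so t = 5.3533/0.43 = 12.45.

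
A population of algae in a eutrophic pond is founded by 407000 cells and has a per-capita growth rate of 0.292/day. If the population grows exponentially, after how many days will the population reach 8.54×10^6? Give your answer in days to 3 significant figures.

10.4 days

Set N₀·e^(rt) = 8.54×10^6: e^(0.292·t) = 8.54×10^6/407000 = 20.983.
0.292·t = ln(20.983) = 3.0437, so t = 3.0437/0.292 = 10.424.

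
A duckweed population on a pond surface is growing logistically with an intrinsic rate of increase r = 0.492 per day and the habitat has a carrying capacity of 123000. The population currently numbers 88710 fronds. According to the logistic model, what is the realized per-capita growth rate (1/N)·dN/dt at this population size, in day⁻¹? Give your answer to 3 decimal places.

0.137 per day

(1/N)·dN/dt = r(1 − N/K) = 0.492 × (1 − 88710/123000).
= 0.492 × 0.27878 = 0.13716.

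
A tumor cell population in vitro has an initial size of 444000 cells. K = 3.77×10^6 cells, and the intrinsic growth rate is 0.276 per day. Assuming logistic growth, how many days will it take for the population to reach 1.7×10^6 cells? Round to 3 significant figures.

6.58 days

A = (K − N₀)/N₀ = (3.77×10^6 − 444000)/444000 = 7.491.
Solve 3.77×10^6/(1 + 7.491·e^(−0.276t)) = 1.7×10^6: 1 + 7.491·e^(−0.276t) = 2.2176, so e^(−0.276t) = 0.162548.
−0.276·t = ln(0.162548) = -1.8168, so t = 1.8168/0.276 = 6.5825.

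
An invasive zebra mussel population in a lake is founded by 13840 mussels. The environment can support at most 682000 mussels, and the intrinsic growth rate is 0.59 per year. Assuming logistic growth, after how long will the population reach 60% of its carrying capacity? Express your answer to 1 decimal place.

A = (K − N₀)/N₀ = (682000 − 13840)/13840 = 48.277.
Solve 682000/(1 + 48.277·e^(−0.59t)) = 409200: 1 + 48.277·e^(−0.59t) = 1.6667, so e^(−0.59t) = 0.0138091.
−0.59·t = ln(0.0138091) = -4.2824, so t = 4.2824/0.59 = 7.2584.

7.3 years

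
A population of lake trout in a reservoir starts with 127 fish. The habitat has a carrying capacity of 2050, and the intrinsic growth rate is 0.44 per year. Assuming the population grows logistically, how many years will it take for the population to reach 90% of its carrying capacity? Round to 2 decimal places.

11.17 years

A = (K − N₀)/N₀ = (2050 − 127)/127 = 15.142.
Solve 2050/(1 + 15.142·e^(−0.44t)) = 1845: 1 + 15.142·e^(−0.44t) = 1.1111, so e^(−0.44t) = 0.00733807.
−0.44·t = ln(0.00733807) = -4.9147, so t = 4.9147/0.44 = 11.17.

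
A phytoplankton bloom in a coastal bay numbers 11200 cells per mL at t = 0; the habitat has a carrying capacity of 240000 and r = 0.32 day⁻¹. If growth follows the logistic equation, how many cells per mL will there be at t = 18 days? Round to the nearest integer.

225485 cells per mL

A = (K − N₀)/N₀ = (240000 − 11200)/11200 = 20.429.
N(t) = K/(1 + A·e^(−rt)) = 240000/(1 + 20.429×e^(−0.32×18)).
e^(−5.76) = 0.0031511; denominator = 1 + 20.429×0.0031511 = 1.0644.
N = 240000/1.0644 = 225485.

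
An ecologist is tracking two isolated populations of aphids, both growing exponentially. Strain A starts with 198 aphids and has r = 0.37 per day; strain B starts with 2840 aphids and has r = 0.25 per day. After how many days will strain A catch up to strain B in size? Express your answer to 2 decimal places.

22.19 days

Set 198·e^(0.37t) = 2840·e^(0.25t).
e^((0.37 − 0.25)t) = 2840/198 → e^(0.12·t) = 14.343.
0.12·t = ln(14.343) = 2.6633, so t = 2.6633/0.12 = 22.194.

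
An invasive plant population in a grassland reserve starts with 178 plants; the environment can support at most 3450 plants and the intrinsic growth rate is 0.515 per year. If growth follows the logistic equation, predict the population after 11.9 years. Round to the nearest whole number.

3317 plants

A = (K − N₀)/N₀ = (3450 − 178)/178 = 18.382.
N(t) = K/(1 + A·e^(−rt)) = 3450/(1 + 18.382×e^(−0.515×11.9)).
e^(−6.129) = 0.0021798; denominator = 1 + 18.382×0.0021798 = 1.0401.
N = 3450/1.0401 = 3317.08.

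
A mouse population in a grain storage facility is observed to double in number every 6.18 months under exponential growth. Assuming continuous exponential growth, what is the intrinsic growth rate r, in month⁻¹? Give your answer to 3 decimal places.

r = ln(2)/t_d = 0.6931/6.18 = 0.11216.

0.112 per month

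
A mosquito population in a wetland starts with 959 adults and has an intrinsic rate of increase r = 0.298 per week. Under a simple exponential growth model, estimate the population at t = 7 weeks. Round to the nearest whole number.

N(t) = N₀·e^(rt) = 959 × e^(0.298×7) = 959 × e^2.086.
e^2.086 ≈ 8.0526, so N ≈ 959 × 8.0526 = 7722.48.

7722 adults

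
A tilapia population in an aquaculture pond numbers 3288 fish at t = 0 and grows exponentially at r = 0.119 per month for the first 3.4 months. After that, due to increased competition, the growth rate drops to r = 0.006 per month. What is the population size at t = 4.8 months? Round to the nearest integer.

Phase 1: N(3.4) = 3288·e^(0.119×3.4) = 3288·e^0.4046 = 4927.74.
Phase 2 runs for 4.8 − 3.4 = 1.4 months at r = 0.006.
N(4.8) = 4927.74·e^(0.006×1.4) = 4927.74·e^0.0084 = 4969.3.

4969 fish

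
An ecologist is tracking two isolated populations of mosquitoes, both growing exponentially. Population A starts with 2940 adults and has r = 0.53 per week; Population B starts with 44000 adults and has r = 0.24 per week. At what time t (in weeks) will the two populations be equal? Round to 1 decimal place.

9.3 weeks

Set 2940·e^(0.53t) = 44000·e^(0.24t).
e^((0.53 − 0.24)t) = 44000/2940 → e^(0.29·t) = 14.966.
0.29·t = ln(14.966) = 2.7058, so t = 2.7058/0.29 = 9.3303.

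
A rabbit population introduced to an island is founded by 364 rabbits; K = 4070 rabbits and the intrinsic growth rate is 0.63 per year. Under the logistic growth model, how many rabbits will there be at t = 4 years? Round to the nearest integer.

2237 rabbits

A = (K − N₀)/N₀ = (4070 − 364)/364 = 10.181.
N(t) = K/(1 + A·e^(−rt)) = 4070/(1 + 10.181×e^(−0.63×4)).
e^(−2.52) = 0.08046; denominator = 1 + 10.181×0.08046 = 1.8192.
N = 4070/1.8192 = 2237.27.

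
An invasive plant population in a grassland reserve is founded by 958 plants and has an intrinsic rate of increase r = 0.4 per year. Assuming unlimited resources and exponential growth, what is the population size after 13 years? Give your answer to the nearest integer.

173659 plants

N(t) = N₀·e^(rt) = 958 × e^(0.4×13) = 958 × e^5.2.
e^5.2 ≈ 181.27, so N ≈ 958 × 181.27 = 173659.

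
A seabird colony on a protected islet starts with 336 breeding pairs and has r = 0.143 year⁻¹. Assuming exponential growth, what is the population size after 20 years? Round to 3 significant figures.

5870 breeding pairs

N(t) = N₀·e^(rt) = 336 × e^(0.143×20) = 336 × e^2.86.
e^2.86 ≈ 17.462, so N ≈ 336 × 17.462 = 5867.07.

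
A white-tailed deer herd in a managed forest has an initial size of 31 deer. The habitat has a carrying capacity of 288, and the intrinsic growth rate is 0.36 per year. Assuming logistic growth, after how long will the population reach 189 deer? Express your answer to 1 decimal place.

A = (K − N₀)/N₀ = (288 − 31)/31 = 8.2903.
Solve 288/(1 + 8.2903·e^(−0.36t)) = 189: 1 + 8.2903·e^(−0.36t) = 1.5238, so e^(−0.36t) = 0.0631832.
−0.36·t = ln(0.0631832) = -2.7617, so t = 2.7617/0.36 = 7.6714.

7.7 years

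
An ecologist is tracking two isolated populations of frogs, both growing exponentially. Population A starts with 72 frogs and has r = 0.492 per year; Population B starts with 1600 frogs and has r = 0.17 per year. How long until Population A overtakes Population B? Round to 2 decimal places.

9.63 years

Set 72·e^(0.492t) = 1600·e^(0.17t).
e^((0.492 − 0.17)t) = 1600/72 → e^(0.322·t) = 22.222.
0.322·t = ln(22.222) = 3.1011, so t = 3.1011/0.322 = 9.6307.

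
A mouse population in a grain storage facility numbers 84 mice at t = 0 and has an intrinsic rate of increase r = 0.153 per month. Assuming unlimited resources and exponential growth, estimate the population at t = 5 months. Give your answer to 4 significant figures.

N(t) = N₀·e^(rt) = 84 × e^(0.153×5) = 84 × e^0.765.
e^0.765 ≈ 2.149, so N ≈ 84 × 2.149 = 180.516.

180.5 mice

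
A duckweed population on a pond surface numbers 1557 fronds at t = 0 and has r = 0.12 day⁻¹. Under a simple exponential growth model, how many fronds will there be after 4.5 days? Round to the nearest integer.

2672 fronds

N(t) = N₀·e^(rt) = 1557 × e^(0.12×4.5) = 1557 × e^0.54.
e^0.54 ≈ 1.716, so N ≈ 1557 × 1.716 = 2671.82.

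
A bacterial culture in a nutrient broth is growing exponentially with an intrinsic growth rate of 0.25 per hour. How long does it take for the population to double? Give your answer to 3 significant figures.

2.77 hours

Doubling time t_d = ln(2)/r = 0.6931/0.25 = 2.7726.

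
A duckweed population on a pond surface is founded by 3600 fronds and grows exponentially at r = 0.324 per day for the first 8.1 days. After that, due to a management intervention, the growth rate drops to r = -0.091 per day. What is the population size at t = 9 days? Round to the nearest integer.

45761 fronds

Phase 1: N(8.1) = 3600·e^(0.324×8.1) = 3600·e^2.624 = 49666.7.
Phase 2 runs for 9 − 8.1 = 0.9 days at r = -0.091.
N(9) = 49666.7·e^(-0.091×0.9) = 49666.7·e^-0.0819 = 45761.1.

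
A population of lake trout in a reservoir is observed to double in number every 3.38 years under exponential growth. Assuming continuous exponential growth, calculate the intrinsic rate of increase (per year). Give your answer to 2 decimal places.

r = ln(2)/t_d = 0.6931/3.38 = 0.20507.

0.21 per year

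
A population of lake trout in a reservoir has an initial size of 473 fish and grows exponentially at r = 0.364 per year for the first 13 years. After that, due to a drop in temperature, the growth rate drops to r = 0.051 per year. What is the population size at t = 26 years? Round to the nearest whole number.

104203 fish

Phase 1: N(13) = 473·e^(0.364×13) = 473·e^4.732 = 53696.1.
Phase 2 runs for 26 − 13 = 13 years at r = 0.051.
N(26) = 53696.1·e^(0.051×13) = 53696.1·e^0.663 = 104203.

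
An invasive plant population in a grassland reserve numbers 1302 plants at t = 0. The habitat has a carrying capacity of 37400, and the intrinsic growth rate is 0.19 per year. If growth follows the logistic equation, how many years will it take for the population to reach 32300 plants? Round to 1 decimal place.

A = (K − N₀)/N₀ = (37400 − 1302)/1302 = 27.725.
Solve 37400/(1 + 27.725·e^(−0.19t)) = 32300: 1 + 27.725·e^(−0.19t) = 1.1579, so e^(−0.19t) = 0.00569502.
−0.19·t = ln(0.00569502) = -5.1682, so t = 5.1682/0.19 = 27.201.

27.2 years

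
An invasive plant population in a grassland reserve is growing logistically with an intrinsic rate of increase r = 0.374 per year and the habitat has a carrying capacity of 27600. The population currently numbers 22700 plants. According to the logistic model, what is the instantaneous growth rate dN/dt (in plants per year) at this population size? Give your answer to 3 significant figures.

dN/dt = rN(1 − N/K) = 0.374 × 22700 × (1 − 22700/27600).
1 − 22700/27600 = 0.17754; dN/dt = 0.374 × 22700 × 0.17754 = 1507.2.

1510 plants per year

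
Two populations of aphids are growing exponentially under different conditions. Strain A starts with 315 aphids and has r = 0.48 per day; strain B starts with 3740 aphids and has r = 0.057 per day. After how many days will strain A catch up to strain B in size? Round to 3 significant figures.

Set 315·e^(0.48t) = 3740·e^(0.057t).
e^((0.48 − 0.057)t) = 3740/315 → e^(0.423·t) = 11.873.
0.423·t = ln(11.873) = 2.4743, so t = 2.4743/0.423 = 5.8493.

5.85 days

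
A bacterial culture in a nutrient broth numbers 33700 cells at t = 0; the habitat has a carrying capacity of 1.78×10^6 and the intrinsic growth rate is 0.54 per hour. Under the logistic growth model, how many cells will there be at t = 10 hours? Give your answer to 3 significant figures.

1440000 cells

A = (K − N₀)/N₀ = (1.78×10^6 − 33700)/33700 = 51.819.
N(t) = K/(1 + A·e^(−rt)) = 1.78×10^6/(1 + 51.819×e^(−0.54×10)).
e^(−5.4) = 0.0045166; denominator = 1 + 51.819×0.0045166 = 1.234.
N = 1.78×10^6/1.234 = 1.442411×10^6.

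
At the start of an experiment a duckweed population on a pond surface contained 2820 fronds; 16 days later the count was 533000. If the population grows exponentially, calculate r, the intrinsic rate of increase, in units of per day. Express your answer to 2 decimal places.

0.33 per day

From N(t) = N₀·e^(rt): e^(r·16) = 533000/2820 = 189.01.
r·16 = ln(189.01) = 5.2418, so r = 5.2418/16 = 0.32761.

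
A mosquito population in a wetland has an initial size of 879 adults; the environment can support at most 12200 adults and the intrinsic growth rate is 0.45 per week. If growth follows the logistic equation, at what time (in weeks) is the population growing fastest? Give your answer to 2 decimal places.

5.68 weeks

Logistic growth is fastest at N = K/2 = 6100.
A = (K − N₀)/N₀ = 12.879. Set K/(1 + A·e^(−rt)) = K/2 → A·e^(−rt) = 1.
e^(−0.45t) = 1/12.879 = 0.0776433, so t = ln(12.879)/0.45 = 2.5556/0.45 = 5.6792.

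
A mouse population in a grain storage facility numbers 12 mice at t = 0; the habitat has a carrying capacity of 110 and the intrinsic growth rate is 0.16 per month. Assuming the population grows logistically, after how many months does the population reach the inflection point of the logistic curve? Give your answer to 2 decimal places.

Logistic growth is fastest at N = K/2 = 55.
A = (K − N₀)/N₀ = 8.1667. Set K/(1 + A·e^(−rt)) = K/2 → A·e^(−rt) = 1.
e^(−0.16t) = 1/8.1667 = 0.122449, so t = ln(8.1667)/0.16 = 2.1001/0.16 = 13.125.

13.13 months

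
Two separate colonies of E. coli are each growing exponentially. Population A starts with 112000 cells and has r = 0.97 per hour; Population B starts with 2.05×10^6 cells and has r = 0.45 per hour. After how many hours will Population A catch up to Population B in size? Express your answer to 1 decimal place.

Set 112000·e^(0.97t) = 2.05×10^6·e^(0.45t).
e^((0.97 − 0.45)t) = 2.05×10^6/112000 → e^(0.52·t) = 18.304.
0.52·t = ln(18.304) = 2.9071, so t = 2.9071/0.52 = 5.5906.

5.6 hours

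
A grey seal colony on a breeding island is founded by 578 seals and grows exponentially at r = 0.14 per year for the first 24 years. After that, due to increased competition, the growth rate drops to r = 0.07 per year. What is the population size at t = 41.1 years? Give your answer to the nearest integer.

Phase 1: N(24) = 578·e^(0.14×24) = 578·e^3.36 = 16640.2.
Phase 2 runs for 41.1 − 24 = 17.1 years at r = 0.07.
N(41.1) = 16640.2·e^(0.07×17.1) = 16640.2·e^1.197 = 55081.8.

55082 seals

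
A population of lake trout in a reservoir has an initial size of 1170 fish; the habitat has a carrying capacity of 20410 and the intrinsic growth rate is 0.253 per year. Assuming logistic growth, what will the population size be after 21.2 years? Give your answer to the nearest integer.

18950 fish

A = (K − N₀)/N₀ = (20410 − 1170)/1170 = 16.444.
N(t) = K/(1 + A·e^(−rt)) = 20410/(1 + 16.444×e^(−0.253×21.2)).
e^(−5.364) = 0.004684; denominator = 1 + 16.444×0.004684 = 1.077.
N = 20410/1.077 = 18950.3.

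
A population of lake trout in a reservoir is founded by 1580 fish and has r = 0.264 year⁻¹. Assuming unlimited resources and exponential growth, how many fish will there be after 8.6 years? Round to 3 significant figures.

15300 fish

N(t) = N₀·e^(rt) = 1580 × e^(0.264×8.6) = 1580 × e^2.27.
e^2.27 ≈ 9.6833, so N ≈ 1580 × 9.6833 = 15299.6.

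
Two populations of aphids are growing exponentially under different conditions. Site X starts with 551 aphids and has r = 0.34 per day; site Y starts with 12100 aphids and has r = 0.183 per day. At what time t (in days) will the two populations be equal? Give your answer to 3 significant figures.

19.7 days

Set 551·e^(0.34t) = 12100·e^(0.183t).
e^((0.34 − 0.183)t) = 12100/551 → e^(0.157·t) = 21.96.
0.157·t = ln(21.96) = 3.0892, so t = 3.0892/0.157 = 19.677.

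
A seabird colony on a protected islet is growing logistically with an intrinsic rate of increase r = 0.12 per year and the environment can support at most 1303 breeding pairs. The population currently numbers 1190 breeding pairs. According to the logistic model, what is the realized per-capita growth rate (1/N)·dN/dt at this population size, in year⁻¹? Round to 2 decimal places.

(1/N)·dN/dt = r(1 − N/K) = 0.12 × (1 − 1190/1303).
= 0.12 × 0.086723 = 0.010407.

0.01 per year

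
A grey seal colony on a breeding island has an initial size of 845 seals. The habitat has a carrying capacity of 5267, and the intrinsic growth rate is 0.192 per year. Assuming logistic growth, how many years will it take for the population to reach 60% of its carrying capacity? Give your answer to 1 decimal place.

10.7 years

A = (K − N₀)/N₀ = (5267 − 845)/845 = 5.2331.
Solve 5267/(1 + 5.2331·e^(−0.192t)) = 3160.2: 1 + 5.2331·e^(−0.192t) = 1.6667, so e^(−0.192t) = 0.127393.
−0.192·t = ln(0.127393) = -2.0605, so t = 2.0605/0.192 = 10.732.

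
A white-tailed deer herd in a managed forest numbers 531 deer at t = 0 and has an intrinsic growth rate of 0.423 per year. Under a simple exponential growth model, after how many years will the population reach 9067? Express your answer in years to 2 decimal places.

Set N₀·e^(rt) = 9067: e^(0.423·t) = 9067/531 = 17.075.
0.423·t = ln(17.075) = 2.8376, so t = 2.8376/0.423 = 6.7084.

6.71 years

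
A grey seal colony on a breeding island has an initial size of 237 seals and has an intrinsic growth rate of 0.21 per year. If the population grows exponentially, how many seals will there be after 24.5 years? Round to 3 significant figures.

40700 seals

N(t) = N₀·e^(rt) = 237 × e^(0.21×24.5) = 237 × e^5.145.
e^5.145 ≈ 171.57, so N ≈ 237 × 171.57 = 40662.4.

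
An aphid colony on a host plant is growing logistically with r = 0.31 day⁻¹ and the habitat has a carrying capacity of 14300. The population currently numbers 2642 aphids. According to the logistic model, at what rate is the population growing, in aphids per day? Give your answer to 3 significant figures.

dN/dt = rN(1 − N/K) = 0.31 × 2642 × (1 − 2642/14300).
1 − 2642/14300 = 0.81524; dN/dt = 0.31 × 2642 × 0.81524 = 667.7.

668 aphids per day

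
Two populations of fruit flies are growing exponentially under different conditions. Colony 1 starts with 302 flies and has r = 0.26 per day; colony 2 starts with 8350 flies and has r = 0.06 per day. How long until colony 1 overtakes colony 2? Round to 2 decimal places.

16.60 days

Set 302·e^(0.26t) = 8350·e^(0.06t).
e^((0.26 − 0.06)t) = 8350/302 → e^(0.2·t) = 27.649.
0.2·t = ln(27.649) = 3.3196, so t = 3.3196/0.2 = 16.598.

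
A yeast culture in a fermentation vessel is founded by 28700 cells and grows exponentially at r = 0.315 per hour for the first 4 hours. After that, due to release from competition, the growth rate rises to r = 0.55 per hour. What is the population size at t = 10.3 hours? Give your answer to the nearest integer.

Phase 1: N(4) = 28700·e^(0.315×4) = 28700·e^1.26 = 101180.
Phase 2 runs for 10.3 − 4 = 6.3 hours at r = 0.55.
N(10.3) = 101180·e^(0.55×6.3) = 101180·e^3.465 = 3.235365×10^6.

3235365 cells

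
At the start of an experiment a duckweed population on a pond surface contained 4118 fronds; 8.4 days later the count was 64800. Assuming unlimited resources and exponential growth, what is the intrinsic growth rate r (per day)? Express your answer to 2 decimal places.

0.33 per day

From N(t) = N₀·e^(rt): e^(r·8.4) = 64800/4118 = 15.736.
r·8.4 = ln(15.736) = 2.7559, so r = 2.7559/8.4 = 0.32809.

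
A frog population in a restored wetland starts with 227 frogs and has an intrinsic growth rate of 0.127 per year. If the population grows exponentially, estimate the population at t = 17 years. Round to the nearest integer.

N(t) = N₀·e^(rt) = 227 × e^(0.127×17) = 227 × e^2.159.
e^2.159 ≈ 8.6625, so N ≈ 227 × 8.6625 = 1966.38.

1966 frogs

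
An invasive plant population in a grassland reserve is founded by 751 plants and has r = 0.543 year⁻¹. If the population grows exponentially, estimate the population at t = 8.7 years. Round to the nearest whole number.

84584 plants

N(t) = N₀·e^(rt) = 751 × e^(0.543×8.7) = 751 × e^4.724.
e^4.724 ≈ 112.63, so N ≈ 751 × 112.63 = 84584.4.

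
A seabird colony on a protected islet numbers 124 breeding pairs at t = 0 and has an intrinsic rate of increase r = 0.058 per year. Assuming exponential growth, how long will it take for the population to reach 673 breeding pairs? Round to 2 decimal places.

Set N₀·e^(rt) = 673: e^(0.058·t) = 673/124 = 5.4274.
0.058·t = ln(5.4274) = 1.6915, so t = 1.6915/0.058 = 29.163.

29.16 years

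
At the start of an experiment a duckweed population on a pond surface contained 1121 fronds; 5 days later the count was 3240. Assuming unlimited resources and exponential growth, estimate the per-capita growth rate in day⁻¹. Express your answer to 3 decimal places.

From N(t) = N₀·e^(rt): e^(r·5) = 3240/1121 = 2.8903.
r·5 = ln(2.8903) = 1.0614, so r = 1.0614/5 = 0.21227.

0.212 per day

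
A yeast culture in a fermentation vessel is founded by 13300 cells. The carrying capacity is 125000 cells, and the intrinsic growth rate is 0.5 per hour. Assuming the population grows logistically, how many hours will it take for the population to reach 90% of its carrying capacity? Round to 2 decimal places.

8.65 hours

A = (K − N₀)/N₀ = (125000 − 13300)/13300 = 8.3985.
Solve 125000/(1 + 8.3985·e^(−0.5t)) = 112500: 1 + 8.3985·e^(−0.5t) = 1.1111, so e^(−0.5t) = 0.0132299.
−0.5·t = ln(0.0132299) = -4.3253, so t = 4.3253/0.5 = 8.6506.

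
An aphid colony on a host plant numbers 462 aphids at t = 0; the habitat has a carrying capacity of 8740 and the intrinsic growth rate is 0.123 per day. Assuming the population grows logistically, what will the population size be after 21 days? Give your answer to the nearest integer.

3713 aphids

A = (K − N₀)/N₀ = (8740 − 462)/462 = 17.918.
N(t) = K/(1 + A·e^(−rt)) = 8740/(1 + 17.918×e^(−0.123×21)).
e^(−2.583) = 0.075547; denominator = 1 + 17.918×0.075547 = 2.3536.
N = 8740/2.3536 = 3713.41.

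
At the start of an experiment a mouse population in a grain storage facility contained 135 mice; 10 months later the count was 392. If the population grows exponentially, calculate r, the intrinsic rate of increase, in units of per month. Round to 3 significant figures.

0.107 per month

From N(t) = N₀·e^(rt): e^(r·10) = 392/135 = 2.9037.
r·10 = ln(2.9037) = 1.066, so r = 1.066/10 = 0.1066.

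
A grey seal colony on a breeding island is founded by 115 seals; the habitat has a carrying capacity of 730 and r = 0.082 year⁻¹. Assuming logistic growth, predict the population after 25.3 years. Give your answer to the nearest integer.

437 seals

A = (K − N₀)/N₀ = (730 − 115)/115 = 5.3478.
N(t) = K/(1 + A·e^(−rt)) = 730/(1 + 5.3478×e^(−0.082×25.3)).
e^(−2.075) = 0.12561; denominator = 1 + 5.3478×0.12561 = 1.6717.
N = 730/1.6717 = 436.675.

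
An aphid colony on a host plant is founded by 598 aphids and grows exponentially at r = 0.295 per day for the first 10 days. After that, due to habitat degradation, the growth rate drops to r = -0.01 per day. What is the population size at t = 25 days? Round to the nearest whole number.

Phase 1: N(10) = 598·e^(0.295×10) = 598·e^2.95 = 11425.4.
Phase 2 runs for 25 − 10 = 15 days at r = -0.01.
N(25) = 11425.4·e^(-0.01×15) = 11425.4·e^-0.15 = 9833.9.

9834 aphids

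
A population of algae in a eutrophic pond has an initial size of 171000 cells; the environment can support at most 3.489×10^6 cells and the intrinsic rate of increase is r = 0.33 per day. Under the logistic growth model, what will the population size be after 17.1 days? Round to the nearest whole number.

A = (K − N₀)/N₀ = (3.489×10^6 − 171000)/171000 = 19.404.
N(t) = K/(1 + A·e^(−rt)) = 3.489×10^6/(1 + 19.404×e^(−0.33×17.1)).
e^(−5.643) = 0.0035422; denominator = 1 + 19.404×0.0035422 = 1.0687.
N = 3.489×10^6/1.0687 = 3.264618×10^6.

3264618 cells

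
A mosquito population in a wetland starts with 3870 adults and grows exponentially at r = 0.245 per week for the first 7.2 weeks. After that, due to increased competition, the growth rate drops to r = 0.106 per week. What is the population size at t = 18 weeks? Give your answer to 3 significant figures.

71000 adults

Phase 1: N(7.2) = 3870·e^(0.245×7.2) = 3870·e^1.764 = 22584.3.
Phase 2 runs for 18 − 7.2 = 10.8 weeks at r = 0.106.
N(18) = 22584.3·e^(0.106×10.8) = 22584.3·e^1.145 = 70955.6.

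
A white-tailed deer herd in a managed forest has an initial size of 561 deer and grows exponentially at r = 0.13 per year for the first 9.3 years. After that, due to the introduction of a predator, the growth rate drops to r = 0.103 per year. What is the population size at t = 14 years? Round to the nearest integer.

Phase 1: N(9.3) = 561·e^(0.13×9.3) = 561·e^1.209 = 1879.42.
Phase 2 runs for 14 − 9.3 = 4.7 years at r = 0.103.
N(14) = 1879.42·e^(0.103×4.7) = 1879.42·e^0.4841 = 3049.77.

3050 deer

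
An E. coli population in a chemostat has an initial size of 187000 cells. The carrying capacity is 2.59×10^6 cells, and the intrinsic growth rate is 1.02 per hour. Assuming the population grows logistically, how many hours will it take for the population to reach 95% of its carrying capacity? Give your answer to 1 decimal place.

A = (K − N₀)/N₀ = (2.59×10^6 − 187000)/187000 = 12.85.
Solve 2.59×10^6/(1 + 12.85·e^(−1.02t)) = 2.4605×10^6: 1 + 12.85·e^(−1.02t) = 1.0526, so e^(−1.02t) = 0.00409576.
−1.02·t = ln(0.00409576) = -5.4978, so t = 5.4978/1.02 = 5.39.

5.4 hours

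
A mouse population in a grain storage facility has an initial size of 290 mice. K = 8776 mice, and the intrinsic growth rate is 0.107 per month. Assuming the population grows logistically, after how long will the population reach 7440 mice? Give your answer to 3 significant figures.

A = (K − N₀)/N₀ = (8776 − 290)/290 = 29.262.
Solve 8776/(1 + 29.262·e^(−0.107t)) = 7440: 1 + 29.262·e^(−0.107t) = 1.1796, so e^(−0.107t) = 0.00613661.
−0.107·t = ln(0.00613661) = -5.0935, so t = 5.0935/0.107 = 47.603.

47.6 months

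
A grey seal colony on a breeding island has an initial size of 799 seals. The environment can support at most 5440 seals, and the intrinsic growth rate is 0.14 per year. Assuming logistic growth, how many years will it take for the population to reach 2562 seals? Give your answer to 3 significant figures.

A = (K − N₀)/N₀ = (5440 − 799)/799 = 5.8085.
Solve 5440/(1 + 5.8085·e^(−0.14t)) = 2562: 1 + 5.8085·e^(−0.14t) = 2.1233, so e^(−0.14t) = 0.193396.
−0.14·t = ln(0.193396) = -1.643, so t = 1.643/0.14 = 11.736.

11.7 years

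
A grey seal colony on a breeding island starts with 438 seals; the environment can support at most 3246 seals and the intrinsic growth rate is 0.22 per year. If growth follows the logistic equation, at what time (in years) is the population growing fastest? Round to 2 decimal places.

Logistic growth is fastest at N = K/2 = 1623.
A = (K − N₀)/N₀ = 6.411. Set K/(1 + A·e^(−rt)) = K/2 → A·e^(−rt) = 1.
e^(−0.22t) = 1/6.411 = 0.155983, so t = ln(6.411)/0.22 = 1.858/0.22 = 8.4455.

8.45 years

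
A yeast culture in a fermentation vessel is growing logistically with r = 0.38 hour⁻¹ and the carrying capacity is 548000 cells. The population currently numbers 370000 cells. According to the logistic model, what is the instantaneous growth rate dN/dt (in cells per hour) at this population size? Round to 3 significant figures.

dN/dt = rN(1 − N/K) = 0.38 × 370000 × (1 − 370000/548000).
1 − 370000/548000 = 0.32482; dN/dt = 0.38 × 370000 × 0.32482 = 45669.

45700 cells per hour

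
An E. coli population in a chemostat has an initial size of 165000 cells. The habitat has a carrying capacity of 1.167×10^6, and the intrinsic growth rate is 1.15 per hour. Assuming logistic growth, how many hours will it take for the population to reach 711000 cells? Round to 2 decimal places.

1.95 hours

A = (K − N₀)/N₀ = (1.167×10^6 − 165000)/165000 = 6.0727.
Solve 1.167×10^6/(1 + 6.0727·e^(−1.15t)) = 711000: 1 + 6.0727·e^(−1.15t) = 1.6414, so e^(−1.15t) = 0.105612.
−1.15·t = ln(0.105612) = -2.248, so t = 2.248/1.15 = 1.9548.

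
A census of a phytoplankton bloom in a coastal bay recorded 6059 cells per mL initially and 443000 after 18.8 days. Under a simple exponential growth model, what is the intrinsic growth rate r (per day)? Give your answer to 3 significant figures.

From N(t) = N₀·e^(rt): e^(r·18.8) = 443000/6059 = 73.114.
r·18.8 = ln(73.114) = 4.292, so r = 4.292/18.8 = 0.2283.

0.228 per day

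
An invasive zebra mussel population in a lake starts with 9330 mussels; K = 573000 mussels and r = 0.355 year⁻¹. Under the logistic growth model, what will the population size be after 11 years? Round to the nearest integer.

258479 mussels

A = (K − N₀)/N₀ = (573000 − 9330)/9330 = 60.415.
N(t) = K/(1 + A·e^(−rt)) = 573000/(1 + 60.415×e^(−0.355×11)).
e^(−3.905) = 0.020141; denominator = 1 + 60.415×0.020141 = 2.2168.
N = 573000/2.2168 = 258479.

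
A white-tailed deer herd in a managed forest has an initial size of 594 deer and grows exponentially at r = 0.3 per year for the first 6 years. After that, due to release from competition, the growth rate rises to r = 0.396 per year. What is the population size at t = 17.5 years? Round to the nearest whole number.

Phase 1: N(6) = 594·e^(0.3×6) = 594·e^1.8 = 3593.49.
Phase 2 runs for 17.5 − 6 = 11.5 years at r = 0.396.
N(17.5) = 3593.49·e^(0.396×11.5) = 3593.49·e^4.554 = 341424.

341424 deer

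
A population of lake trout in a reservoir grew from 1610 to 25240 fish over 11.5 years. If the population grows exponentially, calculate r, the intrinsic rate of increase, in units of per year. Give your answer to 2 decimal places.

From N(t) = N₀·e^(rt): e^(r·11.5) = 25240/1610 = 15.677.
r·11.5 = ln(15.677) = 2.7522, so r = 2.7522/11.5 = 0.23932.

0.24 per year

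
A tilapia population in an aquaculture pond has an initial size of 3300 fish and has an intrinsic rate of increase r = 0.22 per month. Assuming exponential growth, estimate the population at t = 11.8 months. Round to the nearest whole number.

N(t) = N₀·e^(rt) = 3300 × e^(0.22×11.8) = 3300 × e^2.596.
e^2.596 ≈ 13.41, so N ≈ 3300 × 13.41 = 44253.

44253 fish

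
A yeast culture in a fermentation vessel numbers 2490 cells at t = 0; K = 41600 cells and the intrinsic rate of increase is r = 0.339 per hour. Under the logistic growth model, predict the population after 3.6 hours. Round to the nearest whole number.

7382 cells

A = (K − N₀)/N₀ = (41600 − 2490)/2490 = 15.707.
N(t) = K/(1 + A·e^(−rt)) = 41600/(1 + 15.707×e^(−0.339×3.6)).
e^(−1.22) = 0.29511; denominator = 1 + 15.707×0.29511 = 5.6353.
N = 41600/5.6353 = 7382.07.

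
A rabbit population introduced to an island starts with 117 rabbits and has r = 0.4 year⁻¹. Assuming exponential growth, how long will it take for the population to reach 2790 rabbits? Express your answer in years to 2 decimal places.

Set N₀·e^(rt) = 2790: e^(0.4·t) = 2790/117 = 23.846.
0.4·t = ln(23.846) = 3.1716, so t = 3.1716/0.4 = 7.9291.

7.93 years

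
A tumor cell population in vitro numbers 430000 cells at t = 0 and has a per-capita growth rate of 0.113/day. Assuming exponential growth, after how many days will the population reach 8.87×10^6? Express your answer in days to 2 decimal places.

Set N₀·e^(rt) = 8.87×10^6: e^(0.113·t) = 8.87×10^6/430000 = 20.628.
0.113·t = ln(20.628) = 3.0266, so t = 3.0266/0.113 = 26.784.

26.78 days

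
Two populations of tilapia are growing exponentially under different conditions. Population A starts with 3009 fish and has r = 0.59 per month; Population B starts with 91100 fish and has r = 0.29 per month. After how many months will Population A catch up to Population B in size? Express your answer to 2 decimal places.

11.37 months

Set 3009·e^(0.59t) = 91100·e^(0.29t).
e^((0.59 − 0.29)t) = 91100/3009 → e^(0.3·t) = 30.276.
0.3·t = ln(30.276) = 3.4104, so t = 3.4104/0.3 = 11.368.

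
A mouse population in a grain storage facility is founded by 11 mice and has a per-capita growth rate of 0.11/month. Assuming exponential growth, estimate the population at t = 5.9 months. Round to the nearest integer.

N(t) = N₀·e^(rt) = 11 × e^(0.11×5.9) = 11 × e^0.649.
e^0.649 ≈ 1.9136, so N ≈ 11 × 1.9136 = 21.0499.

21 mice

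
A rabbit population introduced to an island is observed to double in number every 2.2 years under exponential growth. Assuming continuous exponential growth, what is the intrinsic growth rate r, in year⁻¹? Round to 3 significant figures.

r = ln(2)/t_d = 0.6931/2.2 = 0.31507.

0.315 per year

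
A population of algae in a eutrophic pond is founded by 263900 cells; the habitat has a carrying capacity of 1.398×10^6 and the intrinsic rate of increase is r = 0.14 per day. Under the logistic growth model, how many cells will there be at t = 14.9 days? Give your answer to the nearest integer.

911538 cells

A = (K − N₀)/N₀ = (1.398×10^6 − 263900)/263900 = 4.2975.
N(t) = K/(1 + A·e^(−rt)) = 1.398×10^6/(1 + 4.2975×e^(−0.14×14.9)).
e^(−2.086) = 0.12418; denominator = 1 + 4.2975×0.12418 = 1.5337.
N = 1.398×10^6/1.5337 = 911538.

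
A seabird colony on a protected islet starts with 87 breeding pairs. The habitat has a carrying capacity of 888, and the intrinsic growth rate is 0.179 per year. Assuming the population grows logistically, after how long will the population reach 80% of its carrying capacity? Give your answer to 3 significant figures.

20.1 years

A = (K − N₀)/N₀ = (888 − 87)/87 = 9.2069.
Solve 888/(1 + 9.2069·e^(−0.179t)) = 710.4: 1 + 9.2069·e^(−0.179t) = 1.25, so e^(−0.179t) = 0.0271536.
−0.179·t = ln(0.0271536) = -3.6062, so t = 3.6062/0.179 = 20.147.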